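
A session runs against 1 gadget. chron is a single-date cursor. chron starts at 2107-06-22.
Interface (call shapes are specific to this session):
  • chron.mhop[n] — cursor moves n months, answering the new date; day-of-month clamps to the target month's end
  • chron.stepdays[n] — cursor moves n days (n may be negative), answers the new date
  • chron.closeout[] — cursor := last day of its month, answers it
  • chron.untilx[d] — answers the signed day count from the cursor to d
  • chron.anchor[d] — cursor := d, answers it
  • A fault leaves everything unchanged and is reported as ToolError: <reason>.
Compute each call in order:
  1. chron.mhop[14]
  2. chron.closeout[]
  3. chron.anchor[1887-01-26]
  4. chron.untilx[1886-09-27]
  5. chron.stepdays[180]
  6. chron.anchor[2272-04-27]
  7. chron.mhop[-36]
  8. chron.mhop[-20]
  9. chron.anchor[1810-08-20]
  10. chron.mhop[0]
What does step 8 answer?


→ mhop(n: 14)
← 2108-08-22
→ closeout()
← 2108-08-31
→ anchor(d: 1887-01-26)
← 1887-01-26
→ untilx(d: 1886-09-27)
← -121
→ stepdays(n: 180)
← 1887-07-25
→ anchor(d: 2272-04-27)
← 2272-04-27
→ mhop(n: -36)
← 2269-04-27
→ mhop(n: -20)
← 2267-08-27
→ anchor(d: 1810-08-20)
← 1810-08-20
→ mhop(n: 0)
← 1810-08-20

Answer: 2267-08-27


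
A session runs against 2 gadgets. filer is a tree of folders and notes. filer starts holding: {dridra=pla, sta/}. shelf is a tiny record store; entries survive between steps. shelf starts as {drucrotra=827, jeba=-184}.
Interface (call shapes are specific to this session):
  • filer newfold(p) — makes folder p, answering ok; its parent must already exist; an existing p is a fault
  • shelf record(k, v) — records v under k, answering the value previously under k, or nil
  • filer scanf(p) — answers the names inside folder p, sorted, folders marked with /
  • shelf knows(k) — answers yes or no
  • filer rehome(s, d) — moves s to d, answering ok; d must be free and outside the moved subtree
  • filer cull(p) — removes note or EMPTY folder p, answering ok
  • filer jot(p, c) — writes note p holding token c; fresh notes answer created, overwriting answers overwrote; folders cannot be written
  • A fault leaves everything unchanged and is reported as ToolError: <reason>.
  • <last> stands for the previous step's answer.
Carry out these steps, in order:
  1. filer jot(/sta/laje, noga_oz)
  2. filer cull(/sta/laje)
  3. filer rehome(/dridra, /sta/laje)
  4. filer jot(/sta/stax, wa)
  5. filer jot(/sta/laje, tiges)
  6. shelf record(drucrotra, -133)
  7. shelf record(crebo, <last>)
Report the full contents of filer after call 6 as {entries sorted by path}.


Answer: {sta/, sta/laje=tiges, sta/stax=wa}

Derivation:
>>> filer jot p=/sta/laje c=noga_oz
= created
>>> filer cull p=/sta/laje
= ok
>>> filer rehome s=/dridra d=/sta/laje
= ok
>>> filer jot p=/sta/stax c=wa
= created
>>> filer jot p=/sta/laje c=tiges
= overwrote
>>> shelf record k=drucrotra v=-133
= 827
>>> shelf record k=crebo v=<last>
= nil


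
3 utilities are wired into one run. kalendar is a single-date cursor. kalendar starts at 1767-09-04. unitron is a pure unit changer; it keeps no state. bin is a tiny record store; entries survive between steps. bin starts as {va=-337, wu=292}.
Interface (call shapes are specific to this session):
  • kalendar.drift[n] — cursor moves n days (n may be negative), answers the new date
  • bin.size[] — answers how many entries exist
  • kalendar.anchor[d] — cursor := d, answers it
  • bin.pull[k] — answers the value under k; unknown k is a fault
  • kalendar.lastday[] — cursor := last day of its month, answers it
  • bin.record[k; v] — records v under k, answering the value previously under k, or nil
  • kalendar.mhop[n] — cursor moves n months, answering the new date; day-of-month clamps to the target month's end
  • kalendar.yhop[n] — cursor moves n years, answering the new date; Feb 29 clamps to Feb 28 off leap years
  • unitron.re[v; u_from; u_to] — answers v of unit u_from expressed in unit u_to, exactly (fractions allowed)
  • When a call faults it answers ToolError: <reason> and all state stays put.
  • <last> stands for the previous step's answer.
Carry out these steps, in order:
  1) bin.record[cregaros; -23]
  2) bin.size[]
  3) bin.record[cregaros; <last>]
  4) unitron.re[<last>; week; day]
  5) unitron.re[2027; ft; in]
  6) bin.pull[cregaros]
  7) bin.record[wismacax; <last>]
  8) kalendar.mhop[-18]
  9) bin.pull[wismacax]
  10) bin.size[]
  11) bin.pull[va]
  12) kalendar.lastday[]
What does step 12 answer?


-- 1. bin.record(k: cregaros, v: -23) == nil
-- 2. bin.size() == 3
-- 3. bin.record(k: cregaros, v: <last>) == -23
-- 4. unitron.re(v: <last>, u_from: week, u_to: day) == -161
-- 5. unitron.re(v: 2027, u_from: ft, u_to: in) == 24324
-- 6. bin.pull(k: cregaros) == 3
-- 7. bin.record(k: wismacax, v: <last>) == nil
-- 8. kalendar.mhop(n: -18) == 1766-03-04
-- 9. bin.pull(k: wismacax) == 3
-- 10. bin.size() == 4
-- 11. bin.pull(k: va) == -337
-- 12. kalendar.lastday() == 1766-03-31

Answer: 1766-03-31


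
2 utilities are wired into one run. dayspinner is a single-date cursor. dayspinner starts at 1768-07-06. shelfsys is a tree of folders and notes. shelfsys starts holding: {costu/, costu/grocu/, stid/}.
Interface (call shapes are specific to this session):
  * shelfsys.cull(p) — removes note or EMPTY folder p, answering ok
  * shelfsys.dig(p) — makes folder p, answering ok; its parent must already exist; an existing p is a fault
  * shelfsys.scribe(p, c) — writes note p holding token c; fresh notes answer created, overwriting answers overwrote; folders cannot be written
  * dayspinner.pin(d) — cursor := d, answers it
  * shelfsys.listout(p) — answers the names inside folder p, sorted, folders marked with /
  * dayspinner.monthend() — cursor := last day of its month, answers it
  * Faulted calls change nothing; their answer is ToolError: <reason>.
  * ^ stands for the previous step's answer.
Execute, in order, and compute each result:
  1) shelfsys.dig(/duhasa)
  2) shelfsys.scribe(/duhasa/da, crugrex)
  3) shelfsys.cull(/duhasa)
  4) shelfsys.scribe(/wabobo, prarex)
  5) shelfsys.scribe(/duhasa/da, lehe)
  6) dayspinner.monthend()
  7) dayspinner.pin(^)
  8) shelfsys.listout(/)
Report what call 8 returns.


Answer: [costu/, duhasa/, stid/, wabobo]

Derivation:
CALL shelfsys.dig[p='/duhasa']
RET  ok
CALL shelfsys.scribe[p='/duhasa/da'; c='crugrex']
RET  created
CALL shelfsys.cull[p='/duhasa']
RET  ToolError: not empty
CALL shelfsys.scribe[p='/wabobo'; c='prarex']
RET  created
CALL shelfsys.scribe[p='/duhasa/da'; c='lehe']
RET  overwrote
CALL dayspinner.monthend[]
RET  1768-07-31
CALL dayspinner.pin[d='^']
RET  1768-07-31
CALL shelfsys.listout[p='/']
RET  [costu/, duhasa/, stid/, wabobo]


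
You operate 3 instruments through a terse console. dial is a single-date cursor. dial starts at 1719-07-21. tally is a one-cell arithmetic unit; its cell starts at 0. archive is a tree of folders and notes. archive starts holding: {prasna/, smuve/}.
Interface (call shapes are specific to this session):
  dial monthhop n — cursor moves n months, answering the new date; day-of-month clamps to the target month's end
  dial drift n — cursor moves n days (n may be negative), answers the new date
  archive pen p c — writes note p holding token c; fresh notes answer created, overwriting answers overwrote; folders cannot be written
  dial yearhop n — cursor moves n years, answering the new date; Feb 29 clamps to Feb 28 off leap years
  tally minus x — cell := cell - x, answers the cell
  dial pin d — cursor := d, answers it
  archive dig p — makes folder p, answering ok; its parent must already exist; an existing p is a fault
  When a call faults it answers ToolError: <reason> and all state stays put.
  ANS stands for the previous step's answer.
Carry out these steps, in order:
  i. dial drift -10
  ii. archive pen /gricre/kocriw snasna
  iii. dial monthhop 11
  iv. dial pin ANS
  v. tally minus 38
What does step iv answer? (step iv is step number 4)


Answer: 1720-06-11

Derivation:
·→ dial drift(n='-10')
·← 1719-07-11
·→ archive pen(p='/gricre/kocriw', c='snasna')
·← ToolError: no parent
·→ dial monthhop(n='11')
·← 1720-06-11
·→ dial pin(d='ANS')
·← 1720-06-11
·→ tally minus(x='38')
·← -38


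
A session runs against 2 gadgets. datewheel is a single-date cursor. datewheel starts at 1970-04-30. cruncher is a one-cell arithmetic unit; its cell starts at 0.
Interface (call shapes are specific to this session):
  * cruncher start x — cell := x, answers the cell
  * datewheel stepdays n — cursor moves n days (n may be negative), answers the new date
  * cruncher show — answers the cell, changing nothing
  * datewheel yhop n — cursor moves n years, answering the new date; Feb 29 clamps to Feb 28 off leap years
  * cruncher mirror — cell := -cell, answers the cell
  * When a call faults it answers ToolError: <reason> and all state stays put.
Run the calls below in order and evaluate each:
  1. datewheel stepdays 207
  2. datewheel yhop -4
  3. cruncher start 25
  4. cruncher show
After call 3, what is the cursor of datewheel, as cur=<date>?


Answer: cur=1966-11-23

Derivation:
> datewheel stepdays n=207
:: 1970-11-23
> datewheel yhop n=-4
:: 1966-11-23
> cruncher start x=25
:: 25
> cruncher show
:: 25


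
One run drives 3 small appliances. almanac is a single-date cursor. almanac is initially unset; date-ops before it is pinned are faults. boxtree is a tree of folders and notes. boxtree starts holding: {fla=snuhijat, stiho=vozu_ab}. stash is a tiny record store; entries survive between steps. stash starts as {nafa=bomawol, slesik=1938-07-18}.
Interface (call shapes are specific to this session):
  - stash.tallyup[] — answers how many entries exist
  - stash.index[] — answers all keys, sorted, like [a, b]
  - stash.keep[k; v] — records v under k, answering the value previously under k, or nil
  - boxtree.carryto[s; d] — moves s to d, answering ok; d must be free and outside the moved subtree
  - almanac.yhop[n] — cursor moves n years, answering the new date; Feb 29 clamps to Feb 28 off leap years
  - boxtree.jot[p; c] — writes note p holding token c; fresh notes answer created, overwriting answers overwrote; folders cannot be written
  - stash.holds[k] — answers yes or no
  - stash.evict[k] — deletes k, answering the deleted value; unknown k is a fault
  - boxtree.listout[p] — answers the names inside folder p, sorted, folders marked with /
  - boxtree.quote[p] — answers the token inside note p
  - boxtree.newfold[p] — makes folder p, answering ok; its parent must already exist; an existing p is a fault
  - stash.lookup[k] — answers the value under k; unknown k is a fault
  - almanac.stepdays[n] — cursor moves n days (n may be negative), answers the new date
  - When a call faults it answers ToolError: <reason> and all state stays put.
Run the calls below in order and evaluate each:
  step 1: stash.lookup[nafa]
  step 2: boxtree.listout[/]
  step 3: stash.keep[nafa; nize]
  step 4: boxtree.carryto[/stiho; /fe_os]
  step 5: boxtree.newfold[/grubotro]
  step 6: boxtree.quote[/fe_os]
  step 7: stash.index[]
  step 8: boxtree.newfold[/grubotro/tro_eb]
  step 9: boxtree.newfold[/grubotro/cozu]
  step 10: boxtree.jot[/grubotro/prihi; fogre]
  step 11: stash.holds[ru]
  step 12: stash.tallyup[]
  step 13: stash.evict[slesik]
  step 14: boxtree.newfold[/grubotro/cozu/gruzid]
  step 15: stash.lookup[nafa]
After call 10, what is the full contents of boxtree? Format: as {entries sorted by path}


>>> stash.lookup k=nafa
[out] bomawol
>>> boxtree.listout p=/
[out] [fla, stiho]
>>> stash.keep k=nafa v=nize
[out] bomawol
>>> boxtree.carryto s=/stiho d=/fe_os
[out] ok
>>> boxtree.newfold p=/grubotro
[out] ok
>>> boxtree.quote p=/fe_os
[out] vozu_ab
>>> stash.index
[out] [nafa, slesik]
>>> boxtree.newfold p=/grubotro/tro_eb
[out] ok
>>> boxtree.newfold p=/grubotro/cozu
[out] ok
>>> boxtree.jot p=/grubotro/prihi c=fogre
[out] created
>>> stash.holds k=ru
[out] no
>>> stash.tallyup
[out] 2
>>> stash.evict k=slesik
[out] 1938-07-18
>>> boxtree.newfold p=/grubotro/cozu/gruzid
[out] ok
>>> stash.lookup k=nafa
[out] nize

Answer: {fe_os=vozu_ab, fla=snuhijat, grubotro/, grubotro/cozu/, grubotro/prihi=fogre, grubotro/tro_eb/}


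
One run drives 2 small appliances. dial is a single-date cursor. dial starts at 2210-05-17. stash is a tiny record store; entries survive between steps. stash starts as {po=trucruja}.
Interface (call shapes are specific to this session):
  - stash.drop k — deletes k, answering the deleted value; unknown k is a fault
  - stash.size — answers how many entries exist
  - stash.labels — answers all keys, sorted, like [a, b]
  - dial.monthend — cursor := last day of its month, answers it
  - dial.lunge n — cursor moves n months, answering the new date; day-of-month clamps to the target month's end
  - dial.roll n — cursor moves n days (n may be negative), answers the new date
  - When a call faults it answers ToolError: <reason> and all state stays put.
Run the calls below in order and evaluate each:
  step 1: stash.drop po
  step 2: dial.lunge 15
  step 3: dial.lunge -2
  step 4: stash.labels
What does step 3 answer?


Answer: 2211-06-17

Derivation:
$ stash.drop k→po
= trucruja
$ dial.lunge n→15
= 2211-08-17
$ dial.lunge n→-2
= 2211-06-17
$ stash.labels
= []


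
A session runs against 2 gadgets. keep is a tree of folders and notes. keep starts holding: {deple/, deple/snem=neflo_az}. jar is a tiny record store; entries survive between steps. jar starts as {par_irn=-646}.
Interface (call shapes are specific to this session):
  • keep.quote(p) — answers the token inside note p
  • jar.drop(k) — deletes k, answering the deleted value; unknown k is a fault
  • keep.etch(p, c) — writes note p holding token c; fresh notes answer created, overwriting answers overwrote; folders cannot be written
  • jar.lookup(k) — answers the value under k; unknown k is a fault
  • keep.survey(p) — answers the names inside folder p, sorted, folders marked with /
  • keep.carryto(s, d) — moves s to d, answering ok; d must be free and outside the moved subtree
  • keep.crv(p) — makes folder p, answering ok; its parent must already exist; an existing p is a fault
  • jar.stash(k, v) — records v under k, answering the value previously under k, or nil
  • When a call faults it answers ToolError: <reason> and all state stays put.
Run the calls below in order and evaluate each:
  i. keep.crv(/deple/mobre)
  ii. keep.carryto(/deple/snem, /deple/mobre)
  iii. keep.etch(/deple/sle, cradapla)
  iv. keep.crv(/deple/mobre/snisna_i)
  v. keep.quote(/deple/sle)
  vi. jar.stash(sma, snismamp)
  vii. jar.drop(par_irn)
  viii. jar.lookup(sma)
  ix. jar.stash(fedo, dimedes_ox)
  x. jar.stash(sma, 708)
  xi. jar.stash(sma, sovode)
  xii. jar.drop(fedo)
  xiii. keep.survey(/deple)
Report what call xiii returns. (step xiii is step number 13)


Answer: [mobre/, sle, snem]

Derivation:
~$ crv p=/deple/mobre
[out] ok
~$ carryto s=/deple/snem d=/deple/mobre
[out] ToolError: exists
~$ etch p=/deple/sle c=cradapla
[out] created
~$ crv p=/deple/mobre/snisna_i
[out] ok
~$ quote p=/deple/sle
[out] cradapla
~$ stash k=sma v=snismamp
[out] nil
~$ drop k=par_irn
[out] -646
~$ lookup k=sma
[out] snismamp
~$ stash k=fedo v=dimedes_ox
[out] nil
~$ stash k=sma v=708
[out] snismamp
~$ stash k=sma v=sovode
[out] 708
~$ drop k=fedo
[out] dimedes_ox
~$ survey p=/deple
[out] [mobre/, sle, snem]


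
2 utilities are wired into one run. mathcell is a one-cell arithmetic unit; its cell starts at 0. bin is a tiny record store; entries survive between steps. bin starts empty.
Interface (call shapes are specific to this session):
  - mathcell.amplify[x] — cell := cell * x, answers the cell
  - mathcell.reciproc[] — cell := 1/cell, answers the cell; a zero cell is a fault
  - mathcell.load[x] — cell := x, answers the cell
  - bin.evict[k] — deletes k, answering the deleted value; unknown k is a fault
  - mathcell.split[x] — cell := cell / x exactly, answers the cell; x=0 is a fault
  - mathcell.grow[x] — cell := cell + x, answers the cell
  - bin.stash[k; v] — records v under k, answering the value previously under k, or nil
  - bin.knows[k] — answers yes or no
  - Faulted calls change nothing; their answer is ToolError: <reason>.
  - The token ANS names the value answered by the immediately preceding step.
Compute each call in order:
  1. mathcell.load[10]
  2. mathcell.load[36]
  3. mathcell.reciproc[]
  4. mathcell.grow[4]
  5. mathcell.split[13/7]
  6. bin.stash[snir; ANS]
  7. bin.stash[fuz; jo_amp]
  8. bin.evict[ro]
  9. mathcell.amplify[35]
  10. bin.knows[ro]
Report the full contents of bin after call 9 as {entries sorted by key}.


>>> load x: 10
:: 10
>>> load x: 36
:: 36
>>> reciproc
:: 1/36
>>> grow x: 4
:: 145/36
>>> split x: 13/7
:: 1015/468
>>> stash k: snir v: ANS
:: nil
>>> stash k: fuz v: jo_amp
:: nil
>>> evict k: ro
:: ToolError: no such key ro
>>> amplify x: 35
:: 35525/468
>>> knows k: ro
:: no

Answer: {fuz=jo_amp, snir=1015/468}


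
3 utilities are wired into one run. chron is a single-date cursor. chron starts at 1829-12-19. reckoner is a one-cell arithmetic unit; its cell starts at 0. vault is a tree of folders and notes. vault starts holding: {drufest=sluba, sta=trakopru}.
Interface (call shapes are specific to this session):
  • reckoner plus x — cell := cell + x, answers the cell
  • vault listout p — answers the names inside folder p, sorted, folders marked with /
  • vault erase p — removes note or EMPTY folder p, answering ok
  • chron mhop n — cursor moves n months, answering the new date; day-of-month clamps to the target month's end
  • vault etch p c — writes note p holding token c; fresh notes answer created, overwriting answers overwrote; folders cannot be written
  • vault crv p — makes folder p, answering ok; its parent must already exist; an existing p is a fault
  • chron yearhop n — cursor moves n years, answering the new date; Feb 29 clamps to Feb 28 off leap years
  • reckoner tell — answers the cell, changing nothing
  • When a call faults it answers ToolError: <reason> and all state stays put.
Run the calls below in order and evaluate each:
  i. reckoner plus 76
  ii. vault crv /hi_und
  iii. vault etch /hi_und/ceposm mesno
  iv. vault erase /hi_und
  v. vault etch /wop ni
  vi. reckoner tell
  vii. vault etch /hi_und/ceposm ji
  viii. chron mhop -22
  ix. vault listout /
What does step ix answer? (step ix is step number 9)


Answer: [drufest, hi_und/, sta, wop]

Derivation:
·→ reckoner plus(x: 76)
·← 76
·→ vault crv(p: /hi_und)
·← ok
·→ vault etch(p: /hi_und/ceposm, c: mesno)
·← created
·→ vault erase(p: /hi_und)
·← ToolError: not empty
·→ vault etch(p: /wop, c: ni)
·← created
·→ reckoner tell()
·← 76
·→ vault etch(p: /hi_und/ceposm, c: ji)
·← overwrote
·→ chron mhop(n: -22)
·← 1828-02-19
·→ vault listout(p: /)
·← [drufest, hi_und/, sta, wop]


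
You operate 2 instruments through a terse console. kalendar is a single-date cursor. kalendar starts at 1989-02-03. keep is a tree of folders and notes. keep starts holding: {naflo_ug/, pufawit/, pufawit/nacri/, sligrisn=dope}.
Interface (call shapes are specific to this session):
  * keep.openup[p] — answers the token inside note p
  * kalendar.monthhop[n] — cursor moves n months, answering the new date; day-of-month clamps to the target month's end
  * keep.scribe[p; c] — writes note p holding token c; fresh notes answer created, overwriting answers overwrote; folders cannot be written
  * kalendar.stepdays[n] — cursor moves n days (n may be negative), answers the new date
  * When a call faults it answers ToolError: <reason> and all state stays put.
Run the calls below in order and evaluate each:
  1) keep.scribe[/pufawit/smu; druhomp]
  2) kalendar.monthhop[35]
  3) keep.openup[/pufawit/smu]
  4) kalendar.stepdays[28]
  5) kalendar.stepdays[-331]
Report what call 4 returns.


Answer: 1992-01-31

Derivation:
[in] keep.scribe p: /pufawit/smu c: druhomp
:: created
[in] kalendar.monthhop n: 35
:: 1992-01-03
[in] keep.openup p: /pufawit/smu
:: druhomp
[in] kalendar.stepdays n: 28
:: 1992-01-31
[in] kalendar.stepdays n: -331
:: 1991-03-06


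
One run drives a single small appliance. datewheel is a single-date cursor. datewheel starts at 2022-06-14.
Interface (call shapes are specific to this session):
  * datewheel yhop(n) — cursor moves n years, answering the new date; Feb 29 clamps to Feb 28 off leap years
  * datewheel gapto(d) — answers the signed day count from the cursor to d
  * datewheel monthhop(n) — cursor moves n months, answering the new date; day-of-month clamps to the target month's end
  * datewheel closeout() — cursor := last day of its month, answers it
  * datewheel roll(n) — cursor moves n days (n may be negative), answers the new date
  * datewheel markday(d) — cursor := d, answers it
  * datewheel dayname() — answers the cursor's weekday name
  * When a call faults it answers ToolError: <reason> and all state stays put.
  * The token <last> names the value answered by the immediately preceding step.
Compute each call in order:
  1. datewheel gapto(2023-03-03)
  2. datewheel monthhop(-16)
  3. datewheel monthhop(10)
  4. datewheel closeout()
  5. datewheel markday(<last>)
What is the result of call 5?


;; datewheel gapto(d→2023-03-03) == 262
;; datewheel monthhop(n→-16) == 2021-02-14
;; datewheel monthhop(n→10) == 2021-12-14
;; datewheel closeout() == 2021-12-31
;; datewheel markday(d→<last>) == 2021-12-31

Answer: 2021-12-31


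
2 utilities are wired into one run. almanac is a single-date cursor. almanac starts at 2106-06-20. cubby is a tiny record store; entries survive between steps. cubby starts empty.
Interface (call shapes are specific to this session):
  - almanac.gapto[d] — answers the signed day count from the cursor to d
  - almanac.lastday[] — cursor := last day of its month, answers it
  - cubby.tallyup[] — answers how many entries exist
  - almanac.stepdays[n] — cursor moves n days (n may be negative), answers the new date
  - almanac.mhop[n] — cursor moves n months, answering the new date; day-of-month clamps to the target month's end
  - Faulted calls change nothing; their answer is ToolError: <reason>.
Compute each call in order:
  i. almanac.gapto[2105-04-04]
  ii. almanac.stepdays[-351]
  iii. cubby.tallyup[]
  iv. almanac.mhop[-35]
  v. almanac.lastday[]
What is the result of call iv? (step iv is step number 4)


-> almanac.gapto(d='2105-04-04')
<- -442
-> almanac.stepdays(n='-351')
<- 2105-07-04
-> cubby.tallyup()
<- 0
-> almanac.mhop(n='-35')
<- 2102-08-04
-> almanac.lastday()
<- 2102-08-31

Answer: 2102-08-04


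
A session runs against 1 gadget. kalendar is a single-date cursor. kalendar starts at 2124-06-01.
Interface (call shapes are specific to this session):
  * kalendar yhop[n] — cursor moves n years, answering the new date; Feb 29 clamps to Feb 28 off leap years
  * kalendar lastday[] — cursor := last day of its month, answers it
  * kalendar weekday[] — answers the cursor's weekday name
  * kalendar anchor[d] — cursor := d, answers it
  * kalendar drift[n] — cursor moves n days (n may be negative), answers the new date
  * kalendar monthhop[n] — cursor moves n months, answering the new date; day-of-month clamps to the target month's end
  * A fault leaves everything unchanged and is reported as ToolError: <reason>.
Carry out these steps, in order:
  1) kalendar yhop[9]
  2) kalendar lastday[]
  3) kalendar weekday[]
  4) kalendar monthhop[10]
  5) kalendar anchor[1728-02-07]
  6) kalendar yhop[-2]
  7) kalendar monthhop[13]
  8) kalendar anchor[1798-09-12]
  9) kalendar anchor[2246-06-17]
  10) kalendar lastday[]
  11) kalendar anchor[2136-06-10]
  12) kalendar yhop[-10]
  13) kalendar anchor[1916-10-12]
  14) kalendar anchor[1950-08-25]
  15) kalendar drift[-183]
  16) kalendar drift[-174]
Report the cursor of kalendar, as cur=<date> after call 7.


==> kalendar yhop(n→9)
<== 2133-06-01
==> kalendar lastday()
<== 2133-06-30
==> kalendar weekday()
<== Tuesday
==> kalendar monthhop(n→10)
<== 2134-04-30
==> kalendar anchor(d→1728-02-07)
<== 1728-02-07
==> kalendar yhop(n→-2)
<== 1726-02-07
==> kalendar monthhop(n→13)
<== 1727-03-07
==> kalendar anchor(d→1798-09-12)
<== 1798-09-12
==> kalendar anchor(d→2246-06-17)
<== 2246-06-17
==> kalendar lastday()
<== 2246-06-30
==> kalendar anchor(d→2136-06-10)
<== 2136-06-10
==> kalendar yhop(n→-10)
<== 2126-06-10
==> kalendar anchor(d→1916-10-12)
<== 1916-10-12
==> kalendar anchor(d→1950-08-25)
<== 1950-08-25
==> kalendar drift(n→-183)
<== 1950-02-23
==> kalendar drift(n→-174)
<== 1949-09-02

Answer: cur=1727-03-07


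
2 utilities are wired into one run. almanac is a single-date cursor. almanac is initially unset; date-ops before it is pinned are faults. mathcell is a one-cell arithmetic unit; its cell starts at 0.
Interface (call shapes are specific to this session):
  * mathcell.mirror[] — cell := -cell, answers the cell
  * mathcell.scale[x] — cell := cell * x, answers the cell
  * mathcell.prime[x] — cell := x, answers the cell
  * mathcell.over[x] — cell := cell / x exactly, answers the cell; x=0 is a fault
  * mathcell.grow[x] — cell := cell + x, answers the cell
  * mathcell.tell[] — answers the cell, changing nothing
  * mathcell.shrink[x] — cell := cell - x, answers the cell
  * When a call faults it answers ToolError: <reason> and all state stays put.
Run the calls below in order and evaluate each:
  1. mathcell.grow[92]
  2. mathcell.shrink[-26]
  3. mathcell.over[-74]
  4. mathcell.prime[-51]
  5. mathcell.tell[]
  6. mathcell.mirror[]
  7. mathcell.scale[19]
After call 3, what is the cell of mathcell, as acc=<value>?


Do: mathcell.grow[x=92]
See: 92
Do: mathcell.shrink[x=-26]
See: 118
Do: mathcell.over[x=-74]
See: -59/37
Do: mathcell.prime[x=-51]
See: -51
Do: mathcell.tell[]
See: -51
Do: mathcell.mirror[]
See: 51
Do: mathcell.scale[x=19]
See: 969

Answer: acc=-59/37


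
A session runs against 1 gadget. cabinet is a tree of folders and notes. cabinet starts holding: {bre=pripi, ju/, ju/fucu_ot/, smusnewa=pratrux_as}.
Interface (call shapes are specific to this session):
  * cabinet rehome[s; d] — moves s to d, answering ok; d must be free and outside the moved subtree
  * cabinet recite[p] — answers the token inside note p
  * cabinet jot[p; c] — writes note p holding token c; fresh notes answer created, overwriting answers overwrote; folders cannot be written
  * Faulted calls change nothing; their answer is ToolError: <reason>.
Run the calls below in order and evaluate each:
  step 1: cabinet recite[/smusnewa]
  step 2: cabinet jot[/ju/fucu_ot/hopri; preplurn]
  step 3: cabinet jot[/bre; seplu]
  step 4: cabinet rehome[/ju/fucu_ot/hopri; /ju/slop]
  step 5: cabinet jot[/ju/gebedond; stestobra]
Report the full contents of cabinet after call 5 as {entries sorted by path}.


Act: cabinet recite[p: /smusnewa]
Obs: pratrux_as
Act: cabinet jot[p: /ju/fucu_ot/hopri; c: preplurn]
Obs: created
Act: cabinet jot[p: /bre; c: seplu]
Obs: overwrote
Act: cabinet rehome[s: /ju/fucu_ot/hopri; d: /ju/slop]
Obs: ok
Act: cabinet jot[p: /ju/gebedond; c: stestobra]
Obs: created

Answer: {bre=seplu, ju/, ju/fucu_ot/, ju/gebedond=stestobra, ju/slop=preplurn, smusnewa=pratrux_as}


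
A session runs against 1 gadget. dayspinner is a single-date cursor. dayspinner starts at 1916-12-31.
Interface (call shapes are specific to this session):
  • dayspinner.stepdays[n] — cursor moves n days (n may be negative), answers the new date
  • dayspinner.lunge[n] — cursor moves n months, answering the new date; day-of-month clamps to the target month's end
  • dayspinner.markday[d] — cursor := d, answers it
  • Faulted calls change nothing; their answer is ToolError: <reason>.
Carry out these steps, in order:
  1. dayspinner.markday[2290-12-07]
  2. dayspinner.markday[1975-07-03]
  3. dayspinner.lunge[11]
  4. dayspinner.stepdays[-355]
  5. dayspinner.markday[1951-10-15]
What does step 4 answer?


→ dayspinner.markday(2290-12-07)
← 2290-12-07
→ dayspinner.markday(1975-07-03)
← 1975-07-03
→ dayspinner.lunge(11)
← 1976-06-03
→ dayspinner.stepdays(-355)
← 1975-06-14
→ dayspinner.markday(1951-10-15)
← 1951-10-15

Answer: 1975-06-14


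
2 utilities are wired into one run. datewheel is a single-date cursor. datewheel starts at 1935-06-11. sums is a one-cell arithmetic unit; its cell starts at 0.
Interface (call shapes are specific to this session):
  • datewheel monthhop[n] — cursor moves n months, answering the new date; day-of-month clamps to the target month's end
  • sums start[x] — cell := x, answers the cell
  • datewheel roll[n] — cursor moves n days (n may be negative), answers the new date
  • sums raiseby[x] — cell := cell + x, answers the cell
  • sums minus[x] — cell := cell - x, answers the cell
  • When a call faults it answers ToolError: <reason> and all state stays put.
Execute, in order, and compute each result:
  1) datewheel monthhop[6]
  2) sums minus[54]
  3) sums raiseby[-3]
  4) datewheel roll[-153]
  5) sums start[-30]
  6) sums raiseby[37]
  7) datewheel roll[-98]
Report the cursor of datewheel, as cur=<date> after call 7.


-- datewheel monthhop(n→6) => 1935-12-11
-- sums minus(x→54) => -54
-- sums raiseby(x→-3) => -57
-- datewheel roll(n→-153) => 1935-07-11
-- sums start(x→-30) => -30
-- sums raiseby(x→37) => 7
-- datewheel roll(n→-98) => 1935-04-04

Answer: cur=1935-04-04


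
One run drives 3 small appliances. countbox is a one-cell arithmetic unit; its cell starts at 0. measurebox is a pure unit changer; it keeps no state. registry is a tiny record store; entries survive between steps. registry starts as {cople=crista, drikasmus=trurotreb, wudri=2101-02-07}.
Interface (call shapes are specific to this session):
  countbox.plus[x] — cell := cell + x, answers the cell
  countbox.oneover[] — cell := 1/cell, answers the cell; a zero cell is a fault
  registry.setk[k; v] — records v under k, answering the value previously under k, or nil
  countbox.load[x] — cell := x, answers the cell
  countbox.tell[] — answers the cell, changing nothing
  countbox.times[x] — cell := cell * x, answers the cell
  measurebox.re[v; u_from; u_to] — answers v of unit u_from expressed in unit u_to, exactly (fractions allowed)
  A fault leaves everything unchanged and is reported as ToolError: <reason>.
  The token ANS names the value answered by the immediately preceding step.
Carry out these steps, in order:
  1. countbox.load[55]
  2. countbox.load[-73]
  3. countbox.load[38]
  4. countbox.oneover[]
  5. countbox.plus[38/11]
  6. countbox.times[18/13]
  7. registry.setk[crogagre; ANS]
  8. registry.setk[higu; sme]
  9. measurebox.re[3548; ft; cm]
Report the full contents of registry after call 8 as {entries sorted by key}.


→ countbox.load(55)
← 55
→ countbox.load(-73)
← -73
→ countbox.load(38)
← 38
→ countbox.oneover()
← 1/38
→ countbox.plus(38/11)
← 1455/418
→ countbox.times(18/13)
← 13095/2717
→ registry.setk(crogagre, ANS)
← nil
→ registry.setk(higu, sme)
← nil
→ measurebox.re(3548, ft, cm)
← 2703576/25

Answer: {cople=crista, crogagre=13095/2717, drikasmus=trurotreb, higu=sme, wudri=2101-02-07}


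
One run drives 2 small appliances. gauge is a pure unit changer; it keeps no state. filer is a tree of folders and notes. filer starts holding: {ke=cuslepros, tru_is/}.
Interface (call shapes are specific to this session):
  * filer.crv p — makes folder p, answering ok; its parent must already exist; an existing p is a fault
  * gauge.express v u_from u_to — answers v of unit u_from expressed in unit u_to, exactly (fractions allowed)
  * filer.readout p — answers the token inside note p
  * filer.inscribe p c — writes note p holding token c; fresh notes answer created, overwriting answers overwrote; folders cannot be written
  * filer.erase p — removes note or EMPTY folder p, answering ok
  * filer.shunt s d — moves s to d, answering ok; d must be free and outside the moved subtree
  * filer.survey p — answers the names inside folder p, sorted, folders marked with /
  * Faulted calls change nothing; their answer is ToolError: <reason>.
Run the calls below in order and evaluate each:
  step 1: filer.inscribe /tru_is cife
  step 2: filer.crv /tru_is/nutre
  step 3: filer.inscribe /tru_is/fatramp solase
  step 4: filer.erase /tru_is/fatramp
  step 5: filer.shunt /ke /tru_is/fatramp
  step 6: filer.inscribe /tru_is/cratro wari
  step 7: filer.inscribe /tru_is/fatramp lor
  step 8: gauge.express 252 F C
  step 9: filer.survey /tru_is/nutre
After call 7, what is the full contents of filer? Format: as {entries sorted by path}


Answer: {tru_is/, tru_is/cratro=wari, tru_is/fatramp=lor, tru_is/nutre/}

Derivation:
Using filer.inscribe with /tru_is, cife, and observe ToolError: is a directory.
Next I call filer.crv with /tru_is/nutre, and observe ok.
Then filer.inscribe with /tru_is/fatramp, solase, and get created.
Calling filer.erase with /tru_is/fatramp, and see ok.
I use filer.shunt with /ke, /tru_is/fatramp, and get ok.
I call filer.inscribe with /tru_is/cratro, wari, → created.
I use filer.inscribe with /tru_is/fatramp, lor, and get overwrote.
I use gauge.express with 252, F, C, and get 1100/9.
I call filer.survey with /tru_is/nutre, and get [].


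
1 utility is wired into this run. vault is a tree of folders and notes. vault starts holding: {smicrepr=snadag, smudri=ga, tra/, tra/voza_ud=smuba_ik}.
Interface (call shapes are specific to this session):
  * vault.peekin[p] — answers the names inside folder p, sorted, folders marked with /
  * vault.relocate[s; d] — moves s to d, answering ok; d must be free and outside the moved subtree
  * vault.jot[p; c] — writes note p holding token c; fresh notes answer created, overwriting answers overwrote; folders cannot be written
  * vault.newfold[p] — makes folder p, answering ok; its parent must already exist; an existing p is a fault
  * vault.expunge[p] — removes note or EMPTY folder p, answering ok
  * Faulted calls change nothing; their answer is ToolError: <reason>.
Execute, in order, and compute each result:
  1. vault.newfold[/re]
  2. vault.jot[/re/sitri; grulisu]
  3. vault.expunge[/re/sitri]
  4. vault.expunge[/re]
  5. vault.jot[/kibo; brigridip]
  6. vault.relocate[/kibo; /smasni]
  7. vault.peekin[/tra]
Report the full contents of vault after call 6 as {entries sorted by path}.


I call vault.newfold passing p: /re, — result: ok.
I invoke vault.jot passing p: /re/sitri, c: grulisu, → created.
I use vault.expunge passing p: /re/sitri, giving ok.
Now I run vault.expunge passing p: /re, giving ok.
I try vault.jot passing p: /kibo, c: brigridip, and see created.
I call vault.relocate passing s: /kibo, d: /smasni, → ok.
Calling vault.peekin passing p: /tra, — result: [voza_ud].

Answer: {smasni=brigridip, smicrepr=snadag, smudri=ga, tra/, tra/voza_ud=smuba_ik}


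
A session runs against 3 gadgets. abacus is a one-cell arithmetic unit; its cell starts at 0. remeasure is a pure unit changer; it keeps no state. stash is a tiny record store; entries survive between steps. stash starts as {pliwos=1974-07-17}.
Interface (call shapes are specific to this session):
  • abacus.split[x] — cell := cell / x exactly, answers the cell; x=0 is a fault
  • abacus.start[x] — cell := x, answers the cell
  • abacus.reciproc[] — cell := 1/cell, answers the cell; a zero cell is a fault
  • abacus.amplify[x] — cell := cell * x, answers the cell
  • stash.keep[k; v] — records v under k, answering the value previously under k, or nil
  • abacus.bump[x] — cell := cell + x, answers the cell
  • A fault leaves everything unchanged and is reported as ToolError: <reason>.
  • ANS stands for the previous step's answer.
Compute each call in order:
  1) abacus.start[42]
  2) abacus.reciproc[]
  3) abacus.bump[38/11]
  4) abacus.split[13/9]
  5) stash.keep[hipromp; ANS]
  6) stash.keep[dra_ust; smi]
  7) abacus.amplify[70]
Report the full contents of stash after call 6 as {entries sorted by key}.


-> abacus.start(x='42')
<- 42
-> abacus.reciproc()
<- 1/42
-> abacus.bump(x='38/11')
<- 1607/462
-> abacus.split(x='13/9')
<- 4821/2002
-> stash.keep(k='hipromp', v='ANS')
<- nil
-> stash.keep(k='dra_ust', v='smi')
<- nil
-> abacus.amplify(x='70')
<- 24105/143

Answer: {dra_ust=smi, hipromp=4821/2002, pliwos=1974-07-17}


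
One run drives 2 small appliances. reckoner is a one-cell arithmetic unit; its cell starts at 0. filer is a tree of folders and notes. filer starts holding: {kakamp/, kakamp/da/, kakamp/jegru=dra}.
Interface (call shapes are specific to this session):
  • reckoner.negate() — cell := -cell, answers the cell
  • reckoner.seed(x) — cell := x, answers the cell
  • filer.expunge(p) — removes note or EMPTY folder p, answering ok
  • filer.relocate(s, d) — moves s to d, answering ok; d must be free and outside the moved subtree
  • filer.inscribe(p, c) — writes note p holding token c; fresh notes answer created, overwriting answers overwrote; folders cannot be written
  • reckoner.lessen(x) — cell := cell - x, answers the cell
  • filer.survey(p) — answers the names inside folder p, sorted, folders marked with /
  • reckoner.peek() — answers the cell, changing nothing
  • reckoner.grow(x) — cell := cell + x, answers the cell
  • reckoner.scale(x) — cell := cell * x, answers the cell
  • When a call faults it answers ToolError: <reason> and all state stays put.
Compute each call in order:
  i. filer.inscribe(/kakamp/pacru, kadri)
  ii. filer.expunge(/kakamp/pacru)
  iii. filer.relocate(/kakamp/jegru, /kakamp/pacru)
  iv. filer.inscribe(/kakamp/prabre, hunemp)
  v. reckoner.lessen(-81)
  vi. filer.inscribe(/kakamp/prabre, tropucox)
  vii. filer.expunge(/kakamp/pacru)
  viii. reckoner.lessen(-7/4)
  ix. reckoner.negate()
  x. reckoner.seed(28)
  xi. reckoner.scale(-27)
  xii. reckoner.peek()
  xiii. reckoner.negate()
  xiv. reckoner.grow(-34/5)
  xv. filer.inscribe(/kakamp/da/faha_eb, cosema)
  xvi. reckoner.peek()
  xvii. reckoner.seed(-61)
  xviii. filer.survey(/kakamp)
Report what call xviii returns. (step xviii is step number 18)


>> filer.inscribe(p=/kakamp/pacru, c=kadri)
<< created
>> filer.expunge(p=/kakamp/pacru)
<< ok
>> filer.relocate(s=/kakamp/jegru, d=/kakamp/pacru)
<< ok
>> filer.inscribe(p=/kakamp/prabre, c=hunemp)
<< created
>> reckoner.lessen(x=-81)
<< 81
>> filer.inscribe(p=/kakamp/prabre, c=tropucox)
<< overwrote
>> filer.expunge(p=/kakamp/pacru)
<< ok
>> reckoner.lessen(x=-7/4)
<< 331/4
>> reckoner.negate()
<< -331/4
>> reckoner.seed(x=28)
<< 28
>> reckoner.scale(x=-27)
<< -756
>> reckoner.peek()
<< -756
>> reckoner.negate()
<< 756
>> reckoner.grow(x=-34/5)
<< 3746/5
>> filer.inscribe(p=/kakamp/da/faha_eb, c=cosema)
<< created
>> reckoner.peek()
<< 3746/5
>> reckoner.seed(x=-61)
<< -61
>> filer.survey(p=/kakamp)
<< [da/, prabre]

Answer: [da/, prabre]


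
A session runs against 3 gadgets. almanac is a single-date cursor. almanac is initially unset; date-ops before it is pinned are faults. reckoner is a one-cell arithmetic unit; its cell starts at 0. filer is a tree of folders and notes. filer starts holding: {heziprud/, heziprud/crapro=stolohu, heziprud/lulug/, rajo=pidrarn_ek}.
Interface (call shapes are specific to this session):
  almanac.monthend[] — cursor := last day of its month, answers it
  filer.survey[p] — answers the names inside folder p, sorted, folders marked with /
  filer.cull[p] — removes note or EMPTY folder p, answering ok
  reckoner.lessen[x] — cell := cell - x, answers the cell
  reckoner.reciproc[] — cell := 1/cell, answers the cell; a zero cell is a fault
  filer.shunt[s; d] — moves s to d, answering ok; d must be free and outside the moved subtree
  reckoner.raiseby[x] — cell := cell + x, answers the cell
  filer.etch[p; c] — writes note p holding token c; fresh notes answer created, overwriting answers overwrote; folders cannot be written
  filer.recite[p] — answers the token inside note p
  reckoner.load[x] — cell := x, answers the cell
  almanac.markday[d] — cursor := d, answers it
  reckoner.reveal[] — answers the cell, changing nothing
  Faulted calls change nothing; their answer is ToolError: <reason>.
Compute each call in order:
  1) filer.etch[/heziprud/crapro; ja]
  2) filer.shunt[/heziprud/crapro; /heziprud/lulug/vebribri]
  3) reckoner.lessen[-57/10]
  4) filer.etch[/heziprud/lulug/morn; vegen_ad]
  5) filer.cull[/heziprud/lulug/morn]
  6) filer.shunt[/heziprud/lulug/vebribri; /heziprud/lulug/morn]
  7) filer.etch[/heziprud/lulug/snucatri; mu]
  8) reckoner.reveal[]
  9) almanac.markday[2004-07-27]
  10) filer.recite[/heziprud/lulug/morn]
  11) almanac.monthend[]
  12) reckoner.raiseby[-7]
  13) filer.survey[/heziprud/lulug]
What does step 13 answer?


I invoke filer.etch using p: /heziprud/crapro, c: ja, yielding overwrote.
Using filer.shunt using s: /heziprud/crapro, d: /heziprud/lulug/vebribri, and get ok.
I try reckoner.lessen using x: -57/10, yielding 57/10.
Invoking filer.etch using p: /heziprud/lulug/morn, c: vegen_ad, and get created.
Calling filer.cull using p: /heziprud/lulug/morn, and get ok.
I try filer.shunt using s: /heziprud/lulug/vebribri, d: /heziprud/lulug/morn, giving ok.
I try filer.etch using p: /heziprud/lulug/snucatri, c: mu, which returns created.
Next I call reckoner.reveal, → 57/10.
I run almanac.markday using d: 2004-07-27, which returns 2004-07-27.
Invoking filer.recite using p: /heziprud/lulug/morn, which returns ja.
Calling almanac.monthend(), and see 2004-07-31.
I run reckoner.raiseby using x: -7, → -13/10.
I call filer.survey using p: /heziprud/lulug, which returns [morn, snucatri].

Answer: [morn, snucatri]
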